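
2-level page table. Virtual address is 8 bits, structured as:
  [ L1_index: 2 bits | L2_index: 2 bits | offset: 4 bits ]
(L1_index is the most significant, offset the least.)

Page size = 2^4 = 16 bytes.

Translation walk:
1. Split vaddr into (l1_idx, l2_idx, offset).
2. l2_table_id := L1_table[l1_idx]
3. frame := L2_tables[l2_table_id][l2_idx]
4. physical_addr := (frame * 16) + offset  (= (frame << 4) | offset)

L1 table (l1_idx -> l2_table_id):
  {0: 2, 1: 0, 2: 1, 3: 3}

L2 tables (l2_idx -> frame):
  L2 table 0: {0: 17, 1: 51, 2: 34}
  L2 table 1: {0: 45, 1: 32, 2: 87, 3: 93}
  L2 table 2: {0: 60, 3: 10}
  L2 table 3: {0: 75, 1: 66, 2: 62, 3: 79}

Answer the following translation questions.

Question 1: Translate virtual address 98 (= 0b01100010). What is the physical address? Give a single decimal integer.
vaddr = 98 = 0b01100010
Split: l1_idx=1, l2_idx=2, offset=2
L1[1] = 0
L2[0][2] = 34
paddr = 34 * 16 + 2 = 546

Answer: 546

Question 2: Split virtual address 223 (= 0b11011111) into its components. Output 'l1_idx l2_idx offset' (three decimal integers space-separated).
Answer: 3 1 15

Derivation:
vaddr = 223 = 0b11011111
  top 2 bits -> l1_idx = 3
  next 2 bits -> l2_idx = 1
  bottom 4 bits -> offset = 15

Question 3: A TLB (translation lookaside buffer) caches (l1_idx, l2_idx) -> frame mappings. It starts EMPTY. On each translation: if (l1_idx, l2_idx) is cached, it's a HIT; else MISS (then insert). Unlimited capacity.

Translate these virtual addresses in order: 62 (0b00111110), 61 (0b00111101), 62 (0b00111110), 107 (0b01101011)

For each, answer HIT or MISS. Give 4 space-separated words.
Answer: MISS HIT HIT MISS

Derivation:
vaddr=62: (0,3) not in TLB -> MISS, insert
vaddr=61: (0,3) in TLB -> HIT
vaddr=62: (0,3) in TLB -> HIT
vaddr=107: (1,2) not in TLB -> MISS, insert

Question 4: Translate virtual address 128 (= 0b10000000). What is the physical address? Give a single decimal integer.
vaddr = 128 = 0b10000000
Split: l1_idx=2, l2_idx=0, offset=0
L1[2] = 1
L2[1][0] = 45
paddr = 45 * 16 + 0 = 720

Answer: 720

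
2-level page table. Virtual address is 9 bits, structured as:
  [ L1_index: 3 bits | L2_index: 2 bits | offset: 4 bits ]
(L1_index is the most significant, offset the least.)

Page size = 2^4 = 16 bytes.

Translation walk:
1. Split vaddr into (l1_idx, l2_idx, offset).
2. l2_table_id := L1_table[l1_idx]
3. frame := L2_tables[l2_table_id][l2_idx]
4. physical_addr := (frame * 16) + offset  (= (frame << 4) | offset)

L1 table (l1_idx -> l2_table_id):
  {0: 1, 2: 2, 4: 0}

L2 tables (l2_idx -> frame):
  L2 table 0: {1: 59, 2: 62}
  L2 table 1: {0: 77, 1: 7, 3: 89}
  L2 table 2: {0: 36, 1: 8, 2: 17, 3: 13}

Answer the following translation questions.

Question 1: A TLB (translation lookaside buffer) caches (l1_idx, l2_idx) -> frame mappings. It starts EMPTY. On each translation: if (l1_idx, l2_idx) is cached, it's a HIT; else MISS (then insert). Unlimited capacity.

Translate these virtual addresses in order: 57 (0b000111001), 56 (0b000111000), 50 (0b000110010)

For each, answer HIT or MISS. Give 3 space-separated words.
vaddr=57: (0,3) not in TLB -> MISS, insert
vaddr=56: (0,3) in TLB -> HIT
vaddr=50: (0,3) in TLB -> HIT

Answer: MISS HIT HIT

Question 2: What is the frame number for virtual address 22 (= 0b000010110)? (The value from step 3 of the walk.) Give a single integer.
Answer: 7

Derivation:
vaddr = 22: l1_idx=0, l2_idx=1
L1[0] = 1; L2[1][1] = 7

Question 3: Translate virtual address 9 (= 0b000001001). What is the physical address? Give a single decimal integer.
Answer: 1241

Derivation:
vaddr = 9 = 0b000001001
Split: l1_idx=0, l2_idx=0, offset=9
L1[0] = 1
L2[1][0] = 77
paddr = 77 * 16 + 9 = 1241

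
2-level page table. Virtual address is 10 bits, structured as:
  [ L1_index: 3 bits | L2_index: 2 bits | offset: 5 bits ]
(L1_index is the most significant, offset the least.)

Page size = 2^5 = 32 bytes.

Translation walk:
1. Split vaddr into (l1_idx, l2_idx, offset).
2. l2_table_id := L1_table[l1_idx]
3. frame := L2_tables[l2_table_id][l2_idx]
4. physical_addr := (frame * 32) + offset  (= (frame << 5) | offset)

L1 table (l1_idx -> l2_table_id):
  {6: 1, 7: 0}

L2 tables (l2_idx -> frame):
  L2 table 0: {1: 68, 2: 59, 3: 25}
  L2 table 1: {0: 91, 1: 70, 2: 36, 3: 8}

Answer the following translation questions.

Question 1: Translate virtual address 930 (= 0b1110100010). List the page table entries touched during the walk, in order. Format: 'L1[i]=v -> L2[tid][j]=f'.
Answer: L1[7]=0 -> L2[0][1]=68

Derivation:
vaddr = 930 = 0b1110100010
Split: l1_idx=7, l2_idx=1, offset=2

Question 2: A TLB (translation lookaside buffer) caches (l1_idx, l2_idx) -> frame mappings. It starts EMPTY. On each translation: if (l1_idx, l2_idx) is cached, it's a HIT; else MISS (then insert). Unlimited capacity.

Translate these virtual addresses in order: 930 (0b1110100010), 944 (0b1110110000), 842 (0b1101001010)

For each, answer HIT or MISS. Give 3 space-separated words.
Answer: MISS HIT MISS

Derivation:
vaddr=930: (7,1) not in TLB -> MISS, insert
vaddr=944: (7,1) in TLB -> HIT
vaddr=842: (6,2) not in TLB -> MISS, insert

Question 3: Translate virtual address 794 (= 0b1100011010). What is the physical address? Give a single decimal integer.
vaddr = 794 = 0b1100011010
Split: l1_idx=6, l2_idx=0, offset=26
L1[6] = 1
L2[1][0] = 91
paddr = 91 * 32 + 26 = 2938

Answer: 2938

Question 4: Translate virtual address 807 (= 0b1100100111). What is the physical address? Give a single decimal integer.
vaddr = 807 = 0b1100100111
Split: l1_idx=6, l2_idx=1, offset=7
L1[6] = 1
L2[1][1] = 70
paddr = 70 * 32 + 7 = 2247

Answer: 2247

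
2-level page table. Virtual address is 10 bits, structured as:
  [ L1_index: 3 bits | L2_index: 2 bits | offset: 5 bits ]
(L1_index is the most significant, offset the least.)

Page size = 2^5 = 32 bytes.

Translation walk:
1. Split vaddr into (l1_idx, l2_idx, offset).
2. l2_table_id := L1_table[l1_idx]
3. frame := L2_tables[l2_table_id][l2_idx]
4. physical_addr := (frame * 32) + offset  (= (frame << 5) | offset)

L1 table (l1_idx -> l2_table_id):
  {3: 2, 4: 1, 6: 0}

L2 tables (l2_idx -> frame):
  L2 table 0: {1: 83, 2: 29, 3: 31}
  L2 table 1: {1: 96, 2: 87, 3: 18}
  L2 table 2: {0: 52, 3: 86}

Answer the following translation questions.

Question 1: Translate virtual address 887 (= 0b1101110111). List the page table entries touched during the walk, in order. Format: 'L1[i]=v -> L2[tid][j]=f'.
Answer: L1[6]=0 -> L2[0][3]=31

Derivation:
vaddr = 887 = 0b1101110111
Split: l1_idx=6, l2_idx=3, offset=23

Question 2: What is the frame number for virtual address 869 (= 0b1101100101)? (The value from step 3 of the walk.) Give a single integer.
vaddr = 869: l1_idx=6, l2_idx=3
L1[6] = 0; L2[0][3] = 31

Answer: 31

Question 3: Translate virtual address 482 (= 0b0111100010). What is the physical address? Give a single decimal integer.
Answer: 2754

Derivation:
vaddr = 482 = 0b0111100010
Split: l1_idx=3, l2_idx=3, offset=2
L1[3] = 2
L2[2][3] = 86
paddr = 86 * 32 + 2 = 2754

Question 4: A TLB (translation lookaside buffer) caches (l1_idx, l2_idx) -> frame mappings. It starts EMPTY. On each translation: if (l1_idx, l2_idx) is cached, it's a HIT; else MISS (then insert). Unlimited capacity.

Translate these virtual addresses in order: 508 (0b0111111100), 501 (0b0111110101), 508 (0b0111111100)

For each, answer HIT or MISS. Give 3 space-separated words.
vaddr=508: (3,3) not in TLB -> MISS, insert
vaddr=501: (3,3) in TLB -> HIT
vaddr=508: (3,3) in TLB -> HIT

Answer: MISS HIT HIT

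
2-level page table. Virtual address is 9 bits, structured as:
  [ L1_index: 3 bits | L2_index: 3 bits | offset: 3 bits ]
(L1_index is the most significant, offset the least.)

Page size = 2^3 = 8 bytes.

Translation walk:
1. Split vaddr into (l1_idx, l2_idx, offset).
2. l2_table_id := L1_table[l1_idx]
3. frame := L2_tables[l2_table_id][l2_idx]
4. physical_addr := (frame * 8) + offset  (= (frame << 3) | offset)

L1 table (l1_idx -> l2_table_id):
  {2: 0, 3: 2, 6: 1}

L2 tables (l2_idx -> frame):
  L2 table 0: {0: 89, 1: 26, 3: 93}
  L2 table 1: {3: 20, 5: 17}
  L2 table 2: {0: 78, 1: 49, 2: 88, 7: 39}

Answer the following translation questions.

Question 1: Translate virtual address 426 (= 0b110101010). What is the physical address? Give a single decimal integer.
Answer: 138

Derivation:
vaddr = 426 = 0b110101010
Split: l1_idx=6, l2_idx=5, offset=2
L1[6] = 1
L2[1][5] = 17
paddr = 17 * 8 + 2 = 138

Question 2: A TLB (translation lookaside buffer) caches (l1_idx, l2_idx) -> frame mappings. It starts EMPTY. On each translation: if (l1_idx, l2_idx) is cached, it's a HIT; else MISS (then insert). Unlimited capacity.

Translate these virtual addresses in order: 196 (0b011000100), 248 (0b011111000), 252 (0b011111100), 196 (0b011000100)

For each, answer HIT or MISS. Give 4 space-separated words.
vaddr=196: (3,0) not in TLB -> MISS, insert
vaddr=248: (3,7) not in TLB -> MISS, insert
vaddr=252: (3,7) in TLB -> HIT
vaddr=196: (3,0) in TLB -> HIT

Answer: MISS MISS HIT HIT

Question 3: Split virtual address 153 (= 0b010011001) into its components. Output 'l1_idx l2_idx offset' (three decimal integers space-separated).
vaddr = 153 = 0b010011001
  top 3 bits -> l1_idx = 2
  next 3 bits -> l2_idx = 3
  bottom 3 bits -> offset = 1

Answer: 2 3 1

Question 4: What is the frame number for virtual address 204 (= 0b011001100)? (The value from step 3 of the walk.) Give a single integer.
Answer: 49

Derivation:
vaddr = 204: l1_idx=3, l2_idx=1
L1[3] = 2; L2[2][1] = 49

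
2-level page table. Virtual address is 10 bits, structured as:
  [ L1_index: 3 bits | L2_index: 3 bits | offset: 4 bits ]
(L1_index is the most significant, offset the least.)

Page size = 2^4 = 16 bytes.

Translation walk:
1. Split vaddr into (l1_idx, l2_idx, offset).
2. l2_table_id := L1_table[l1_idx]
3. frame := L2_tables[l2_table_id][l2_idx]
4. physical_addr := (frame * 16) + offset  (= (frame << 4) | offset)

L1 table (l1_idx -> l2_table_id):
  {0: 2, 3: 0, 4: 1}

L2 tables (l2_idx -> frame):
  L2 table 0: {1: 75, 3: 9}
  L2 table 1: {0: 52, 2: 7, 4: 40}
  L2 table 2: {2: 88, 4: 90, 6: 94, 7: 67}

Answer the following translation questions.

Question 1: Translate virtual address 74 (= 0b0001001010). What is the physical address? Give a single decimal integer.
Answer: 1450

Derivation:
vaddr = 74 = 0b0001001010
Split: l1_idx=0, l2_idx=4, offset=10
L1[0] = 2
L2[2][4] = 90
paddr = 90 * 16 + 10 = 1450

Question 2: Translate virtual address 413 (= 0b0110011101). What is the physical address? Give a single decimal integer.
vaddr = 413 = 0b0110011101
Split: l1_idx=3, l2_idx=1, offset=13
L1[3] = 0
L2[0][1] = 75
paddr = 75 * 16 + 13 = 1213

Answer: 1213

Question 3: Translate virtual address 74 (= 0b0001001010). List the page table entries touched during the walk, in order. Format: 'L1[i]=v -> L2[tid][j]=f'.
vaddr = 74 = 0b0001001010
Split: l1_idx=0, l2_idx=4, offset=10

Answer: L1[0]=2 -> L2[2][4]=90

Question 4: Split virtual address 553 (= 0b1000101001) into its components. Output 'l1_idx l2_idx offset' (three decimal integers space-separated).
Answer: 4 2 9

Derivation:
vaddr = 553 = 0b1000101001
  top 3 bits -> l1_idx = 4
  next 3 bits -> l2_idx = 2
  bottom 4 bits -> offset = 9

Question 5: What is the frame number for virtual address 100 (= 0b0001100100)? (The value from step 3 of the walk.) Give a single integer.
Answer: 94

Derivation:
vaddr = 100: l1_idx=0, l2_idx=6
L1[0] = 2; L2[2][6] = 94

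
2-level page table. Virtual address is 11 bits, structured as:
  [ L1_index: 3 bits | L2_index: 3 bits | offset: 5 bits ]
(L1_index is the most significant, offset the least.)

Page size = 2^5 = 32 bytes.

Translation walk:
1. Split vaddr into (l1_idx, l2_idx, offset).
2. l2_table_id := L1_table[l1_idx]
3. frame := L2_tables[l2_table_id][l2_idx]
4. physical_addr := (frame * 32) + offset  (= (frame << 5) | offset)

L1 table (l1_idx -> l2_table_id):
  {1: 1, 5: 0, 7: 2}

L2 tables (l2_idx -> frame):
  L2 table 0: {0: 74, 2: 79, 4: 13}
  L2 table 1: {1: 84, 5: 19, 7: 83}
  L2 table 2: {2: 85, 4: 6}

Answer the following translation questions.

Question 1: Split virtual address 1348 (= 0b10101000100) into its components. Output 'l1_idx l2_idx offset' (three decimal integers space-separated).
Answer: 5 2 4

Derivation:
vaddr = 1348 = 0b10101000100
  top 3 bits -> l1_idx = 5
  next 3 bits -> l2_idx = 2
  bottom 5 bits -> offset = 4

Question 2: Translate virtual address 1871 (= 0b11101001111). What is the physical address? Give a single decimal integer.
Answer: 2735

Derivation:
vaddr = 1871 = 0b11101001111
Split: l1_idx=7, l2_idx=2, offset=15
L1[7] = 2
L2[2][2] = 85
paddr = 85 * 32 + 15 = 2735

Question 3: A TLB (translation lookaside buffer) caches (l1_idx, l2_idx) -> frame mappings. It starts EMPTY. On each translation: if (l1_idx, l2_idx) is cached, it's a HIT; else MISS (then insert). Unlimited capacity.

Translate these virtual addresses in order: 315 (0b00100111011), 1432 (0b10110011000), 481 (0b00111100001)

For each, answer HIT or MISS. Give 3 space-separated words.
vaddr=315: (1,1) not in TLB -> MISS, insert
vaddr=1432: (5,4) not in TLB -> MISS, insert
vaddr=481: (1,7) not in TLB -> MISS, insert

Answer: MISS MISS MISS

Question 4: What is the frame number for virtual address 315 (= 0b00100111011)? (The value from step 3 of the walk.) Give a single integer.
Answer: 84

Derivation:
vaddr = 315: l1_idx=1, l2_idx=1
L1[1] = 1; L2[1][1] = 84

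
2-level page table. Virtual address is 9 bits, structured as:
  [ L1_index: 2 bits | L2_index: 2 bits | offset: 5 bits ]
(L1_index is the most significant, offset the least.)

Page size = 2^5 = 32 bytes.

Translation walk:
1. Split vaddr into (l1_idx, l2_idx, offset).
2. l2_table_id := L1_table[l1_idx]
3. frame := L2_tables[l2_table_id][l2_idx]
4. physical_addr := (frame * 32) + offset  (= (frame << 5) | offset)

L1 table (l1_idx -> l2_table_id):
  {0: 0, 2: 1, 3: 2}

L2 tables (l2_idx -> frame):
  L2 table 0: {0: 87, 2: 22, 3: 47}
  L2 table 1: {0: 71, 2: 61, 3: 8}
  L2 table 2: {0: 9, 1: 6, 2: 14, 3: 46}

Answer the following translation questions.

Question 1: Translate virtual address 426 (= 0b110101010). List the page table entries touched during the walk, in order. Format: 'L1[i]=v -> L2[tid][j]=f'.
vaddr = 426 = 0b110101010
Split: l1_idx=3, l2_idx=1, offset=10

Answer: L1[3]=2 -> L2[2][1]=6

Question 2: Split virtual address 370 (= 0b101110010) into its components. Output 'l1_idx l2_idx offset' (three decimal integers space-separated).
vaddr = 370 = 0b101110010
  top 2 bits -> l1_idx = 2
  next 2 bits -> l2_idx = 3
  bottom 5 bits -> offset = 18

Answer: 2 3 18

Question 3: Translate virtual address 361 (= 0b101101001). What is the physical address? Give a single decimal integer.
vaddr = 361 = 0b101101001
Split: l1_idx=2, l2_idx=3, offset=9
L1[2] = 1
L2[1][3] = 8
paddr = 8 * 32 + 9 = 265

Answer: 265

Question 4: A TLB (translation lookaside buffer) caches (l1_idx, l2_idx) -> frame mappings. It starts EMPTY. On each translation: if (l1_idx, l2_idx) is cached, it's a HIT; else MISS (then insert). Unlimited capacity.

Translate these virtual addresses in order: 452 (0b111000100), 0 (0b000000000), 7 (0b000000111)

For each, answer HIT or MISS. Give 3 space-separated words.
Answer: MISS MISS HIT

Derivation:
vaddr=452: (3,2) not in TLB -> MISS, insert
vaddr=0: (0,0) not in TLB -> MISS, insert
vaddr=7: (0,0) in TLB -> HIT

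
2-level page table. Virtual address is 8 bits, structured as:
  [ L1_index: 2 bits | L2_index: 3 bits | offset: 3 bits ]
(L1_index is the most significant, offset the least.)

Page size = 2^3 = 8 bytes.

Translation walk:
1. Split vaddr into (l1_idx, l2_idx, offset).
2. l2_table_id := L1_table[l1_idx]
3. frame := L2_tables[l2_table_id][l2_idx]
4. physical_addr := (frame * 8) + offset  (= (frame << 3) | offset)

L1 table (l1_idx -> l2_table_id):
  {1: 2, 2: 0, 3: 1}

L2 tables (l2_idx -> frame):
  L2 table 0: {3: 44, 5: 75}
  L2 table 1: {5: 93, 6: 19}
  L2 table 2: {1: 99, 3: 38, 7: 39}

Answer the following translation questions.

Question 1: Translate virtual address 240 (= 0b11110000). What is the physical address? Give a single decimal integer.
Answer: 152

Derivation:
vaddr = 240 = 0b11110000
Split: l1_idx=3, l2_idx=6, offset=0
L1[3] = 1
L2[1][6] = 19
paddr = 19 * 8 + 0 = 152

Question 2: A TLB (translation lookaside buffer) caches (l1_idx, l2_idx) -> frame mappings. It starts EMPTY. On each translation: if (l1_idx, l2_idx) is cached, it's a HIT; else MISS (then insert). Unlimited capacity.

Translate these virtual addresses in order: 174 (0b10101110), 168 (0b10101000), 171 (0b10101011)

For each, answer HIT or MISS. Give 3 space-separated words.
Answer: MISS HIT HIT

Derivation:
vaddr=174: (2,5) not in TLB -> MISS, insert
vaddr=168: (2,5) in TLB -> HIT
vaddr=171: (2,5) in TLB -> HIT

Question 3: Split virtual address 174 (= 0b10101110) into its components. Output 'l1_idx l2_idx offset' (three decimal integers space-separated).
Answer: 2 5 6

Derivation:
vaddr = 174 = 0b10101110
  top 2 bits -> l1_idx = 2
  next 3 bits -> l2_idx = 5
  bottom 3 bits -> offset = 6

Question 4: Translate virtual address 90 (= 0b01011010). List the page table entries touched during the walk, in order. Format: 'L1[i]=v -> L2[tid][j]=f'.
Answer: L1[1]=2 -> L2[2][3]=38

Derivation:
vaddr = 90 = 0b01011010
Split: l1_idx=1, l2_idx=3, offset=2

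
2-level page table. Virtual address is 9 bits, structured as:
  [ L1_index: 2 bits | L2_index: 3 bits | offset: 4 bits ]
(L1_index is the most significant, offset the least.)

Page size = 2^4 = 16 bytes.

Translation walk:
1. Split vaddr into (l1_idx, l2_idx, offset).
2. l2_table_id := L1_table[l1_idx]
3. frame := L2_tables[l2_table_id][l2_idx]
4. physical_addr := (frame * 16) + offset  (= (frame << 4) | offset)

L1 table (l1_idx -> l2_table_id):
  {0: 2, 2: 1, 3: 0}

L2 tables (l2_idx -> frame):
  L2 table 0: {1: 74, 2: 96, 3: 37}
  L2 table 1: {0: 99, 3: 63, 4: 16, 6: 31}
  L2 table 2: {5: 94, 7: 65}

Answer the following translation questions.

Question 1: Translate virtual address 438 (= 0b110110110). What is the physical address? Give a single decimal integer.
vaddr = 438 = 0b110110110
Split: l1_idx=3, l2_idx=3, offset=6
L1[3] = 0
L2[0][3] = 37
paddr = 37 * 16 + 6 = 598

Answer: 598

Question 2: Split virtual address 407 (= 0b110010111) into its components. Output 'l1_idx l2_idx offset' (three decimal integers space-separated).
Answer: 3 1 7

Derivation:
vaddr = 407 = 0b110010111
  top 2 bits -> l1_idx = 3
  next 3 bits -> l2_idx = 1
  bottom 4 bits -> offset = 7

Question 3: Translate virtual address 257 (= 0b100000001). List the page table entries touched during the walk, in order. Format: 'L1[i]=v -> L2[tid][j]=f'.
vaddr = 257 = 0b100000001
Split: l1_idx=2, l2_idx=0, offset=1

Answer: L1[2]=1 -> L2[1][0]=99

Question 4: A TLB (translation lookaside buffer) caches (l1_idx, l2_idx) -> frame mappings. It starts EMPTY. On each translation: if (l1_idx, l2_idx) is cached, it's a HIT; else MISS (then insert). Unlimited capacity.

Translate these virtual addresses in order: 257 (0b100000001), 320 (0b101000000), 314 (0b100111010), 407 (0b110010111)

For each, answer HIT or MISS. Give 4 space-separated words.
Answer: MISS MISS MISS MISS

Derivation:
vaddr=257: (2,0) not in TLB -> MISS, insert
vaddr=320: (2,4) not in TLB -> MISS, insert
vaddr=314: (2,3) not in TLB -> MISS, insert
vaddr=407: (3,1) not in TLB -> MISS, insert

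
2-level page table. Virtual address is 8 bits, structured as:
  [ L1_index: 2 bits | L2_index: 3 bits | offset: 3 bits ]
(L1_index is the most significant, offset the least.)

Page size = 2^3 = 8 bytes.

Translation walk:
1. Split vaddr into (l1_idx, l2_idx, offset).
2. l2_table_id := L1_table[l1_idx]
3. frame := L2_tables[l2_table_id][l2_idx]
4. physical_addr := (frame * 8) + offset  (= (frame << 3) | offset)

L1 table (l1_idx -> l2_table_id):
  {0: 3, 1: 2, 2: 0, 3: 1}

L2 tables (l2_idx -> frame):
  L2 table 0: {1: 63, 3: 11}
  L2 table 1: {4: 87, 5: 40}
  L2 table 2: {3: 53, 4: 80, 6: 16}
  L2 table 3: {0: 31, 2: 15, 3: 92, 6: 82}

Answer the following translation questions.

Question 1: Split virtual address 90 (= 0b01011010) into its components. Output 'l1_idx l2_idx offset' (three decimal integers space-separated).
Answer: 1 3 2

Derivation:
vaddr = 90 = 0b01011010
  top 2 bits -> l1_idx = 1
  next 3 bits -> l2_idx = 3
  bottom 3 bits -> offset = 2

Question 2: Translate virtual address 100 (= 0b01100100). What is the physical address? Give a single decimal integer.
Answer: 644

Derivation:
vaddr = 100 = 0b01100100
Split: l1_idx=1, l2_idx=4, offset=4
L1[1] = 2
L2[2][4] = 80
paddr = 80 * 8 + 4 = 644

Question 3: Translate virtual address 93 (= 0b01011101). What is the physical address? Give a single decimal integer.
vaddr = 93 = 0b01011101
Split: l1_idx=1, l2_idx=3, offset=5
L1[1] = 2
L2[2][3] = 53
paddr = 53 * 8 + 5 = 429

Answer: 429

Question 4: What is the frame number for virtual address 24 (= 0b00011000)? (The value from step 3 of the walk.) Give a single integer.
vaddr = 24: l1_idx=0, l2_idx=3
L1[0] = 3; L2[3][3] = 92

Answer: 92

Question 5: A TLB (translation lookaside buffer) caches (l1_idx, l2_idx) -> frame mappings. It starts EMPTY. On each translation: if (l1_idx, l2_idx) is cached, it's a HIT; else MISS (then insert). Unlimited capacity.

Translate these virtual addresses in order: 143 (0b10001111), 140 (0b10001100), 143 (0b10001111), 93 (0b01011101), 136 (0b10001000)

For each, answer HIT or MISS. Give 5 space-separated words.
Answer: MISS HIT HIT MISS HIT

Derivation:
vaddr=143: (2,1) not in TLB -> MISS, insert
vaddr=140: (2,1) in TLB -> HIT
vaddr=143: (2,1) in TLB -> HIT
vaddr=93: (1,3) not in TLB -> MISS, insert
vaddr=136: (2,1) in TLB -> HIT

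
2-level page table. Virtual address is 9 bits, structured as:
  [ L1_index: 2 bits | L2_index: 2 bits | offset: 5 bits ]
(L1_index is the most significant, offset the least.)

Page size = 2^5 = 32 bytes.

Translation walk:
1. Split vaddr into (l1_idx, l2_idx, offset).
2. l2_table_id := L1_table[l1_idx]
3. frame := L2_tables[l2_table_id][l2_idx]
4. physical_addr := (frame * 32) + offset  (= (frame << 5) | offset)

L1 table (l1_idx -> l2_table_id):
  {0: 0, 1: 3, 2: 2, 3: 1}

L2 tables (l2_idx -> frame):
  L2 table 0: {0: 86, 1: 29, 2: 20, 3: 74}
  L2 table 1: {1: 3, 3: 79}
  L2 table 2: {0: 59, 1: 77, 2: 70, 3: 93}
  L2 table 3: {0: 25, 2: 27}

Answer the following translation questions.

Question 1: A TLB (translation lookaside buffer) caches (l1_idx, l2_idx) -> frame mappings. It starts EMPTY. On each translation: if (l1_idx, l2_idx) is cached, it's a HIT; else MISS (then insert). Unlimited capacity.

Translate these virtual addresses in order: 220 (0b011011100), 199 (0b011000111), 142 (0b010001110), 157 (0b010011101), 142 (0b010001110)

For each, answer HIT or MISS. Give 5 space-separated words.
Answer: MISS HIT MISS HIT HIT

Derivation:
vaddr=220: (1,2) not in TLB -> MISS, insert
vaddr=199: (1,2) in TLB -> HIT
vaddr=142: (1,0) not in TLB -> MISS, insert
vaddr=157: (1,0) in TLB -> HIT
vaddr=142: (1,0) in TLB -> HIT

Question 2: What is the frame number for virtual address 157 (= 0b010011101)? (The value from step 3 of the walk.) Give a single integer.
Answer: 25

Derivation:
vaddr = 157: l1_idx=1, l2_idx=0
L1[1] = 3; L2[3][0] = 25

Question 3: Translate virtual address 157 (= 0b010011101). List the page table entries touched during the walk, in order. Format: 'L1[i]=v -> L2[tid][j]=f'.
vaddr = 157 = 0b010011101
Split: l1_idx=1, l2_idx=0, offset=29

Answer: L1[1]=3 -> L2[3][0]=25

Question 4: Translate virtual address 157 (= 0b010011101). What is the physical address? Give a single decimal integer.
vaddr = 157 = 0b010011101
Split: l1_idx=1, l2_idx=0, offset=29
L1[1] = 3
L2[3][0] = 25
paddr = 25 * 32 + 29 = 829

Answer: 829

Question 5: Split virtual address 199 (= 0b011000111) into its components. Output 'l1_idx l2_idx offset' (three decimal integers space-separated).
vaddr = 199 = 0b011000111
  top 2 bits -> l1_idx = 1
  next 2 bits -> l2_idx = 2
  bottom 5 bits -> offset = 7

Answer: 1 2 7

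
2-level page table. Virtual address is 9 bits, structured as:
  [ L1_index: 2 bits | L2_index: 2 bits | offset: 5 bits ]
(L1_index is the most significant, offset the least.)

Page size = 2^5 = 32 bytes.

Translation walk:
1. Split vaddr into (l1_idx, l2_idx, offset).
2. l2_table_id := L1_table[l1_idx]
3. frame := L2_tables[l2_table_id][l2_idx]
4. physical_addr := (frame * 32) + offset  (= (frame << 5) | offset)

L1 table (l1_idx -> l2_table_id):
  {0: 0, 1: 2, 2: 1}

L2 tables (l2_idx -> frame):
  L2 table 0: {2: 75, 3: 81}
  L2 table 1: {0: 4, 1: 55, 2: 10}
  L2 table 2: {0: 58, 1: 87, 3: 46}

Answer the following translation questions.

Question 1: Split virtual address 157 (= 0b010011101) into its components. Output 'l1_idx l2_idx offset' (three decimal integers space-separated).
vaddr = 157 = 0b010011101
  top 2 bits -> l1_idx = 1
  next 2 bits -> l2_idx = 0
  bottom 5 bits -> offset = 29

Answer: 1 0 29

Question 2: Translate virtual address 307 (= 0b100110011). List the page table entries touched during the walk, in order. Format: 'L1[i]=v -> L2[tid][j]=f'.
vaddr = 307 = 0b100110011
Split: l1_idx=2, l2_idx=1, offset=19

Answer: L1[2]=1 -> L2[1][1]=55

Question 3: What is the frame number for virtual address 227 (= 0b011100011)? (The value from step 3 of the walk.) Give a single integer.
vaddr = 227: l1_idx=1, l2_idx=3
L1[1] = 2; L2[2][3] = 46

Answer: 46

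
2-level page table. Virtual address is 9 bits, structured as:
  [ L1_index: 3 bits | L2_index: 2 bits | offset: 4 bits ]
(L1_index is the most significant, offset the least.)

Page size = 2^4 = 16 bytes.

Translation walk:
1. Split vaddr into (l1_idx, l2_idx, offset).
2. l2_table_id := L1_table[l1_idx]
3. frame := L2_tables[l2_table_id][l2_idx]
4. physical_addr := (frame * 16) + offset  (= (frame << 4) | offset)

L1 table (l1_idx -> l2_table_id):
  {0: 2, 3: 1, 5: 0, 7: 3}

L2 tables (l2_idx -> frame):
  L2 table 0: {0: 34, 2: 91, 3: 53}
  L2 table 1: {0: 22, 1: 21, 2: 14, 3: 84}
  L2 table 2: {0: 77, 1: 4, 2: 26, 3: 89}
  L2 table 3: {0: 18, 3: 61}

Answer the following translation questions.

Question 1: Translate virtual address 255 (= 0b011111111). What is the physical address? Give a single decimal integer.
Answer: 1359

Derivation:
vaddr = 255 = 0b011111111
Split: l1_idx=3, l2_idx=3, offset=15
L1[3] = 1
L2[1][3] = 84
paddr = 84 * 16 + 15 = 1359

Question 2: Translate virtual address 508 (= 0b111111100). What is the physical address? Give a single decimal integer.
Answer: 988

Derivation:
vaddr = 508 = 0b111111100
Split: l1_idx=7, l2_idx=3, offset=12
L1[7] = 3
L2[3][3] = 61
paddr = 61 * 16 + 12 = 988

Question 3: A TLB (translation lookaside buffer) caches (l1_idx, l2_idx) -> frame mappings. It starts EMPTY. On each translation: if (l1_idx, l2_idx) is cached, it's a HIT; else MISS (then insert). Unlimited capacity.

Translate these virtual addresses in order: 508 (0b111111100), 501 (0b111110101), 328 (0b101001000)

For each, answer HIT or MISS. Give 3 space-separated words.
vaddr=508: (7,3) not in TLB -> MISS, insert
vaddr=501: (7,3) in TLB -> HIT
vaddr=328: (5,0) not in TLB -> MISS, insert

Answer: MISS HIT MISS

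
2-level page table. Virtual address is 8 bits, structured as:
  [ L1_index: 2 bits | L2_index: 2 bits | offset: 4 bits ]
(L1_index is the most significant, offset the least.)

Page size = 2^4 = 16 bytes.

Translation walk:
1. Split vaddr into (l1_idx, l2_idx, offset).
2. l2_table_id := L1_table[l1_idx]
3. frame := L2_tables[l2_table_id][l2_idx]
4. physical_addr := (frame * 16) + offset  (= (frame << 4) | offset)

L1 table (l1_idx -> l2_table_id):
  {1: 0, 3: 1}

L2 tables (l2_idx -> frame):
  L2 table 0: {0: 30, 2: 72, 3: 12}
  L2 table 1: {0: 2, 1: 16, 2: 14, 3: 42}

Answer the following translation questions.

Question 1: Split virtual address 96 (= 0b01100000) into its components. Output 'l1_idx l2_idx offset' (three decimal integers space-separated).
Answer: 1 2 0

Derivation:
vaddr = 96 = 0b01100000
  top 2 bits -> l1_idx = 1
  next 2 bits -> l2_idx = 2
  bottom 4 bits -> offset = 0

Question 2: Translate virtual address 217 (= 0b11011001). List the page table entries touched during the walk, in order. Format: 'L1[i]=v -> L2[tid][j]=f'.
Answer: L1[3]=1 -> L2[1][1]=16

Derivation:
vaddr = 217 = 0b11011001
Split: l1_idx=3, l2_idx=1, offset=9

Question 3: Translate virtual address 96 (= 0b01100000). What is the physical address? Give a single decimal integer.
vaddr = 96 = 0b01100000
Split: l1_idx=1, l2_idx=2, offset=0
L1[1] = 0
L2[0][2] = 72
paddr = 72 * 16 + 0 = 1152

Answer: 1152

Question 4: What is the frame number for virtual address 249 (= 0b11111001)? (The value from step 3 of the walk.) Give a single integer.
vaddr = 249: l1_idx=3, l2_idx=3
L1[3] = 1; L2[1][3] = 42

Answer: 42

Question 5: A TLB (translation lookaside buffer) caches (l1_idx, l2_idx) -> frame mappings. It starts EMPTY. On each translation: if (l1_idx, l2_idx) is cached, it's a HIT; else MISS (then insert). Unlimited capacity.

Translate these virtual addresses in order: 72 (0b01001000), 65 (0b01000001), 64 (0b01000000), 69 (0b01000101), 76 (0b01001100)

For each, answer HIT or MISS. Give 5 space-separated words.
vaddr=72: (1,0) not in TLB -> MISS, insert
vaddr=65: (1,0) in TLB -> HIT
vaddr=64: (1,0) in TLB -> HIT
vaddr=69: (1,0) in TLB -> HIT
vaddr=76: (1,0) in TLB -> HIT

Answer: MISS HIT HIT HIT HIT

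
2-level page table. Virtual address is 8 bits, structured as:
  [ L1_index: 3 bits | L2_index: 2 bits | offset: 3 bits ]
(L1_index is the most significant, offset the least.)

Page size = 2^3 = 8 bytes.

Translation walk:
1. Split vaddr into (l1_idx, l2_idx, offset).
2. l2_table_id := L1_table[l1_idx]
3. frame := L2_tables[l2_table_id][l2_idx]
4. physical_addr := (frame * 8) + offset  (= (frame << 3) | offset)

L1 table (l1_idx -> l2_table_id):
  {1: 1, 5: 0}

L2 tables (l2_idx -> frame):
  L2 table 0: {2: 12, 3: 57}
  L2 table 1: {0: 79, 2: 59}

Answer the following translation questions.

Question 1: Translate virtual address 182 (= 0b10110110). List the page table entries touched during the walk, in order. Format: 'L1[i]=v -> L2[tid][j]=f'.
vaddr = 182 = 0b10110110
Split: l1_idx=5, l2_idx=2, offset=6

Answer: L1[5]=0 -> L2[0][2]=12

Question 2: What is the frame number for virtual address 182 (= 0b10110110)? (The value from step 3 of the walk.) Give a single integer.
Answer: 12

Derivation:
vaddr = 182: l1_idx=5, l2_idx=2
L1[5] = 0; L2[0][2] = 12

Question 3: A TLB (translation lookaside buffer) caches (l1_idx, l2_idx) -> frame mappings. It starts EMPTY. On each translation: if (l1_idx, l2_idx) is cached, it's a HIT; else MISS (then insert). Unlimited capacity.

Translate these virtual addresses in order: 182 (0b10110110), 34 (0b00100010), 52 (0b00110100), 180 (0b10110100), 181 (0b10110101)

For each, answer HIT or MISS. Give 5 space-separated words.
vaddr=182: (5,2) not in TLB -> MISS, insert
vaddr=34: (1,0) not in TLB -> MISS, insert
vaddr=52: (1,2) not in TLB -> MISS, insert
vaddr=180: (5,2) in TLB -> HIT
vaddr=181: (5,2) in TLB -> HIT

Answer: MISS MISS MISS HIT HIT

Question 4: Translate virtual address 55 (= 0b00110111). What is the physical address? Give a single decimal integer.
Answer: 479

Derivation:
vaddr = 55 = 0b00110111
Split: l1_idx=1, l2_idx=2, offset=7
L1[1] = 1
L2[1][2] = 59
paddr = 59 * 8 + 7 = 479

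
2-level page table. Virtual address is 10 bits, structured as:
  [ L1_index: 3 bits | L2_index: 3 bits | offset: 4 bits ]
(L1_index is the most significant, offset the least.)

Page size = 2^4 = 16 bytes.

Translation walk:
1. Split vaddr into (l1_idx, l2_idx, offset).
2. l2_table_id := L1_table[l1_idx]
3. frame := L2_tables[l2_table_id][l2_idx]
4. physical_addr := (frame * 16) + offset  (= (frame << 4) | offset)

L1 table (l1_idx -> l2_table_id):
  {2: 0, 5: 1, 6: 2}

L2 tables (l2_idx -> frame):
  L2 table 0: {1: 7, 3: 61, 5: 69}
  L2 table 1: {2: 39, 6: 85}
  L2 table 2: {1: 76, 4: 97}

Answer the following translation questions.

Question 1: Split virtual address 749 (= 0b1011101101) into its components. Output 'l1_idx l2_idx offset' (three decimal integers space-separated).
vaddr = 749 = 0b1011101101
  top 3 bits -> l1_idx = 5
  next 3 bits -> l2_idx = 6
  bottom 4 bits -> offset = 13

Answer: 5 6 13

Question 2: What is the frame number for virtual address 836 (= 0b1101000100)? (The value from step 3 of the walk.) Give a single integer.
vaddr = 836: l1_idx=6, l2_idx=4
L1[6] = 2; L2[2][4] = 97

Answer: 97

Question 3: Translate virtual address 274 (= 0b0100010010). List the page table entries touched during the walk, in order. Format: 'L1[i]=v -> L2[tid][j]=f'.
Answer: L1[2]=0 -> L2[0][1]=7

Derivation:
vaddr = 274 = 0b0100010010
Split: l1_idx=2, l2_idx=1, offset=2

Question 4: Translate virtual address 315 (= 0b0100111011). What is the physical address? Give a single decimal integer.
vaddr = 315 = 0b0100111011
Split: l1_idx=2, l2_idx=3, offset=11
L1[2] = 0
L2[0][3] = 61
paddr = 61 * 16 + 11 = 987

Answer: 987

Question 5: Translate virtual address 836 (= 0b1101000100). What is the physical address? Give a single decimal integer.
Answer: 1556

Derivation:
vaddr = 836 = 0b1101000100
Split: l1_idx=6, l2_idx=4, offset=4
L1[6] = 2
L2[2][4] = 97
paddr = 97 * 16 + 4 = 1556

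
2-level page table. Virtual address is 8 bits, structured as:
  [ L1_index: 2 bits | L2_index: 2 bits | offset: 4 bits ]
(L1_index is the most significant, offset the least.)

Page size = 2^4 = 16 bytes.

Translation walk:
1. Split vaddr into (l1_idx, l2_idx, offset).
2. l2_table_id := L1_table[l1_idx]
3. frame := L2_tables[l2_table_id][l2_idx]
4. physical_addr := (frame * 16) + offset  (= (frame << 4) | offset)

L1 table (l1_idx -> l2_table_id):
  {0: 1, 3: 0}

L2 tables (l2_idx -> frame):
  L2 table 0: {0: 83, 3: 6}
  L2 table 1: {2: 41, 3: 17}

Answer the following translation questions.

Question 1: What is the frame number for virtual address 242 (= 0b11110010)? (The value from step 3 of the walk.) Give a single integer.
vaddr = 242: l1_idx=3, l2_idx=3
L1[3] = 0; L2[0][3] = 6

Answer: 6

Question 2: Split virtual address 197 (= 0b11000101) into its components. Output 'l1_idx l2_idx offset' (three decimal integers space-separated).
vaddr = 197 = 0b11000101
  top 2 bits -> l1_idx = 3
  next 2 bits -> l2_idx = 0
  bottom 4 bits -> offset = 5

Answer: 3 0 5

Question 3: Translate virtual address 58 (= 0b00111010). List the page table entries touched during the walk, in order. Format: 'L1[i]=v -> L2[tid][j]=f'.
vaddr = 58 = 0b00111010
Split: l1_idx=0, l2_idx=3, offset=10

Answer: L1[0]=1 -> L2[1][3]=17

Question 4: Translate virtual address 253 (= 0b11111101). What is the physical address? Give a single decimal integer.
Answer: 109

Derivation:
vaddr = 253 = 0b11111101
Split: l1_idx=3, l2_idx=3, offset=13
L1[3] = 0
L2[0][3] = 6
paddr = 6 * 16 + 13 = 109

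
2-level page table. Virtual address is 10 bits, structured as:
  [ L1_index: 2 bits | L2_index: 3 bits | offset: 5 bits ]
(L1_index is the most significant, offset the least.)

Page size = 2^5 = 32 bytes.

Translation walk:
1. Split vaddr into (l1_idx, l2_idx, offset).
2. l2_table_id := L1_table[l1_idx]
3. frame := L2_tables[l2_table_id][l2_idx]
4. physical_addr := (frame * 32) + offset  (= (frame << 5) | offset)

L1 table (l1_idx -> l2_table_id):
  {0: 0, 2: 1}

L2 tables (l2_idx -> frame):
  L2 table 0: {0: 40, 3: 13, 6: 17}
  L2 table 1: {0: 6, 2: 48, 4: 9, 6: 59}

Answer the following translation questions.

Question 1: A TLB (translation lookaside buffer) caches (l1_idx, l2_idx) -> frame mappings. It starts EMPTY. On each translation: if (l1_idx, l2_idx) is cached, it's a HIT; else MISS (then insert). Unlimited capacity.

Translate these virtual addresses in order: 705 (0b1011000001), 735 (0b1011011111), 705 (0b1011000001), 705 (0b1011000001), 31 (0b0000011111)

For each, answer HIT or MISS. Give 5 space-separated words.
Answer: MISS HIT HIT HIT MISS

Derivation:
vaddr=705: (2,6) not in TLB -> MISS, insert
vaddr=735: (2,6) in TLB -> HIT
vaddr=705: (2,6) in TLB -> HIT
vaddr=705: (2,6) in TLB -> HIT
vaddr=31: (0,0) not in TLB -> MISS, insert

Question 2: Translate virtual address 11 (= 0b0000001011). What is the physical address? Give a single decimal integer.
vaddr = 11 = 0b0000001011
Split: l1_idx=0, l2_idx=0, offset=11
L1[0] = 0
L2[0][0] = 40
paddr = 40 * 32 + 11 = 1291

Answer: 1291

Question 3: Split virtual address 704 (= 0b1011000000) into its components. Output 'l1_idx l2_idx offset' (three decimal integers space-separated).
Answer: 2 6 0

Derivation:
vaddr = 704 = 0b1011000000
  top 2 bits -> l1_idx = 2
  next 3 bits -> l2_idx = 6
  bottom 5 bits -> offset = 0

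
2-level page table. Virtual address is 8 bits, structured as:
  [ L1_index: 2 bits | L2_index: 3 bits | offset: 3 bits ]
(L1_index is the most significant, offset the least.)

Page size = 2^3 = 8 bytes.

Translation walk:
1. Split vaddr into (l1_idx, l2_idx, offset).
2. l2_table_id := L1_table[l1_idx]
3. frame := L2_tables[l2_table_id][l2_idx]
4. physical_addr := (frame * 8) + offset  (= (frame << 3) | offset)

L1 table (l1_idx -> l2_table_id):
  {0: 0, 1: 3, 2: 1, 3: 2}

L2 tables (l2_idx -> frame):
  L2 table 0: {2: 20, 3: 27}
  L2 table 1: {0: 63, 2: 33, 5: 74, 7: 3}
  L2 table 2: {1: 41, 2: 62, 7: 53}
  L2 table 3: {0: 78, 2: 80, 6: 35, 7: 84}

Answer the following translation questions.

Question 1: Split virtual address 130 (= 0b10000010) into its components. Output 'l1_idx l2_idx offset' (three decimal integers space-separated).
Answer: 2 0 2

Derivation:
vaddr = 130 = 0b10000010
  top 2 bits -> l1_idx = 2
  next 3 bits -> l2_idx = 0
  bottom 3 bits -> offset = 2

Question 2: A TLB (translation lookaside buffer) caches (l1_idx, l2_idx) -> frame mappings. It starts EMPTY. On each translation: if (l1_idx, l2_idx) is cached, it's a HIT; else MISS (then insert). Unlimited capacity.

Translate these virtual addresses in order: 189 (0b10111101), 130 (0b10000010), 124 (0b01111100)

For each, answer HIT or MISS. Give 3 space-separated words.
Answer: MISS MISS MISS

Derivation:
vaddr=189: (2,7) not in TLB -> MISS, insert
vaddr=130: (2,0) not in TLB -> MISS, insert
vaddr=124: (1,7) not in TLB -> MISS, insert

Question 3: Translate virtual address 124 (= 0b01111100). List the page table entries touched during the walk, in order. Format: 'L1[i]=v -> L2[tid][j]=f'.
Answer: L1[1]=3 -> L2[3][7]=84

Derivation:
vaddr = 124 = 0b01111100
Split: l1_idx=1, l2_idx=7, offset=4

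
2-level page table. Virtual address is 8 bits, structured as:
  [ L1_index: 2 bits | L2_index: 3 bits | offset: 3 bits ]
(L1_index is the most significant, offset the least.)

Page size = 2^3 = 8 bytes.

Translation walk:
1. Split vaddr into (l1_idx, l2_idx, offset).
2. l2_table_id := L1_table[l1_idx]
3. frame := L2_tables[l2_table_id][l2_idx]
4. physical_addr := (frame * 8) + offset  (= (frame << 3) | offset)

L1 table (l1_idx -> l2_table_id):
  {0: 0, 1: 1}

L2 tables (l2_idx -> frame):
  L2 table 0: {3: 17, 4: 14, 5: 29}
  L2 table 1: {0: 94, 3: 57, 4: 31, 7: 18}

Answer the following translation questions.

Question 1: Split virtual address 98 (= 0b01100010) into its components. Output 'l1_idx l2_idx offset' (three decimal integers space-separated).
Answer: 1 4 2

Derivation:
vaddr = 98 = 0b01100010
  top 2 bits -> l1_idx = 1
  next 3 bits -> l2_idx = 4
  bottom 3 bits -> offset = 2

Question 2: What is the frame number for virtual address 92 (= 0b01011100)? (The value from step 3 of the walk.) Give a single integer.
vaddr = 92: l1_idx=1, l2_idx=3
L1[1] = 1; L2[1][3] = 57

Answer: 57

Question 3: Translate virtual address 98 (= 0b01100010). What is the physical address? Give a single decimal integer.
vaddr = 98 = 0b01100010
Split: l1_idx=1, l2_idx=4, offset=2
L1[1] = 1
L2[1][4] = 31
paddr = 31 * 8 + 2 = 250

Answer: 250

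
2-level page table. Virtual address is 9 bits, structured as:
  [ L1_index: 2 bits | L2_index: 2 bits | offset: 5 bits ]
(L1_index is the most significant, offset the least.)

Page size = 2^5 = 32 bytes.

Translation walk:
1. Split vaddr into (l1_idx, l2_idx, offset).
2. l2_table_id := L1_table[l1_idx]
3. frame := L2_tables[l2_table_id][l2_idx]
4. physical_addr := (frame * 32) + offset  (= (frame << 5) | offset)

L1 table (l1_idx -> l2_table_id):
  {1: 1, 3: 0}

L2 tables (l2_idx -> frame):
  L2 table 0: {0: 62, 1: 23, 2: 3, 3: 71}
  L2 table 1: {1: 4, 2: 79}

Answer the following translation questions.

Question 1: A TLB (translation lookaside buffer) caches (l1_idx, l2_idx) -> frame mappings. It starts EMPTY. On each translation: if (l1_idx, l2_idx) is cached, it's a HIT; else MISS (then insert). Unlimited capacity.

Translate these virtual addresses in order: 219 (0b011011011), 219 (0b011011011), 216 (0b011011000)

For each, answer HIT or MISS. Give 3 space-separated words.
Answer: MISS HIT HIT

Derivation:
vaddr=219: (1,2) not in TLB -> MISS, insert
vaddr=219: (1,2) in TLB -> HIT
vaddr=216: (1,2) in TLB -> HIT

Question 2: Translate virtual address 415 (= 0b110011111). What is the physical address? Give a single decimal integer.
vaddr = 415 = 0b110011111
Split: l1_idx=3, l2_idx=0, offset=31
L1[3] = 0
L2[0][0] = 62
paddr = 62 * 32 + 31 = 2015

Answer: 2015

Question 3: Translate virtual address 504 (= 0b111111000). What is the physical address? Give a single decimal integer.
vaddr = 504 = 0b111111000
Split: l1_idx=3, l2_idx=3, offset=24
L1[3] = 0
L2[0][3] = 71
paddr = 71 * 32 + 24 = 2296

Answer: 2296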